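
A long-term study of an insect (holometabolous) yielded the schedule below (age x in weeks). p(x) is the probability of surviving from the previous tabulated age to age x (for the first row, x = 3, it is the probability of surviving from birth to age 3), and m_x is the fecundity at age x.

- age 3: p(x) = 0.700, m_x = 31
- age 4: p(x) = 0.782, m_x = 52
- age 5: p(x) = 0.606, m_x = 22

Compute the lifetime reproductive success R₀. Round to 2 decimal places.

57.46

Survivorship from birth: l_x = p_3·p_4·…·p_x.
  l_3 = 0.70000
  l_4 = 0.54740
  l_5 = 0.33172
R₀ = Σ l_x m_x:
  age 3: 0.70000 × 31 = 21.7000
  age 4: 0.54740 × 52 = 28.4648
  age 5: 0.33172 × 22 = 7.2978
R₀ = 21.7000 + 28.4648 + 7.2978 = 57.4626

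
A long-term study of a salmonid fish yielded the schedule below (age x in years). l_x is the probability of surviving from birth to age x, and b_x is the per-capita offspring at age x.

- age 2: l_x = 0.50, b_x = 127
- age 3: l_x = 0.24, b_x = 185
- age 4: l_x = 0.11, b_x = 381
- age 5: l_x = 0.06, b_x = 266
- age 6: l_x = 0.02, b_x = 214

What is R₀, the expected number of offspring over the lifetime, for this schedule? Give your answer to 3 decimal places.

170.050

R₀ = Σ l_x b_x:
  age 2: 0.50 × 127 = 63.5000
  age 3: 0.24 × 185 = 44.4000
  age 4: 0.11 × 381 = 41.9100
  age 5: 0.06 × 266 = 15.9600
  age 6: 0.02 × 214 = 4.2800
R₀ = 63.5000 + 44.4000 + 41.9100 + 15.9600 + 4.2800 = 170.0500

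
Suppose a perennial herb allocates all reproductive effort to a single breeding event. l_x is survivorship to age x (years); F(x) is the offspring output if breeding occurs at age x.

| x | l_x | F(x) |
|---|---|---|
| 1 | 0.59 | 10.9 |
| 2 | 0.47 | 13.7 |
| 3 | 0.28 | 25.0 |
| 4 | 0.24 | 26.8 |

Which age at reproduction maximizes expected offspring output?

3

Expected offspring if breeding at age x = l_x × F(x):
  age 1: 0.59 × 10.9 = 6.431
  age 2: 0.47 × 13.7 = 6.439
  age 3: 0.28 × 25.0 = 7.000
  age 4: 0.24 × 26.8 = 6.432
Maximum at age 3 (7.000).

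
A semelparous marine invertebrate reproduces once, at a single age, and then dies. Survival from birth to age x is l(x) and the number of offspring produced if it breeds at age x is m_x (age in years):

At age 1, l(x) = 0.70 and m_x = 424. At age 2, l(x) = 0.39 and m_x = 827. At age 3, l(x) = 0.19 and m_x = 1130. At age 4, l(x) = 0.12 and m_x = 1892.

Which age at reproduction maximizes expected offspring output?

Expected offspring if breeding at age x = l(x) × m_x:
  age 1: 0.70 × 424 = 296.800
  age 2: 0.39 × 827 = 322.530
  age 3: 0.19 × 1130 = 214.700
  age 4: 0.12 × 1892 = 227.040
Maximum at age 2 (322.530).

2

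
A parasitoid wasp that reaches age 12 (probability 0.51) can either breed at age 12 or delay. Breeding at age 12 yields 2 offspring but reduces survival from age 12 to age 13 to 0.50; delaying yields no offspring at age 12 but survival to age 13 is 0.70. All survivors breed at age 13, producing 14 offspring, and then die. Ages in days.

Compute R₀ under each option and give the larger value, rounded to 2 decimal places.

breed at age 12: R₀ = 0.51 × (2 + 0.50 × 14) = 0.51 × 9.0000 = 4.5900
delay to age 13: R₀ = 0.51 × (0.70 × 14) = 0.51 × 9.8000 = 4.9980
Higher: delay to age 13 (4.9980).

5.00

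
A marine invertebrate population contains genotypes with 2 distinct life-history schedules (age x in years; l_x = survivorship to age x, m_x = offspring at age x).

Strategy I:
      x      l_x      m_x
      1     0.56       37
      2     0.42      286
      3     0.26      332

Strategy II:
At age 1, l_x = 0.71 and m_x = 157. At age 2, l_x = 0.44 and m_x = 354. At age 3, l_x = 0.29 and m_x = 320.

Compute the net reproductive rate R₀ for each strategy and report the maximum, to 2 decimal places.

Strategy I: R₀ = 0.56×37 + 0.42×286 + 0.26×332 = 227.1600
Strategy II: R₀ = 0.71×157 + 0.44×354 + 0.29×320 = 360.0300
Highest R₀: strategy II with 360.0300.

360.03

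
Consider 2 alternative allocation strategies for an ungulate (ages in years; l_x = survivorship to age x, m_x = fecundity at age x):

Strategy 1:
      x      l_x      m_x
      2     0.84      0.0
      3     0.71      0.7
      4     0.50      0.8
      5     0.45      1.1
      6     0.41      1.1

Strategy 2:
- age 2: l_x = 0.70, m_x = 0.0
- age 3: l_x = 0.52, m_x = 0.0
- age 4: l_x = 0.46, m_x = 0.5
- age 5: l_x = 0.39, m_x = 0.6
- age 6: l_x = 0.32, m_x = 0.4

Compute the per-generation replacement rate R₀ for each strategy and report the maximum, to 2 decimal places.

1.84

Strategy 1: R₀ = 0.84×0.0 + 0.71×0.7 + 0.50×0.8 + 0.45×1.1 + 0.41×1.1 = 1.8430
Strategy 2: R₀ = 0.70×0.0 + 0.52×0.0 + 0.46×0.5 + 0.39×0.6 + 0.32×0.4 = 0.5920
Highest R₀: strategy 1 with 1.8430.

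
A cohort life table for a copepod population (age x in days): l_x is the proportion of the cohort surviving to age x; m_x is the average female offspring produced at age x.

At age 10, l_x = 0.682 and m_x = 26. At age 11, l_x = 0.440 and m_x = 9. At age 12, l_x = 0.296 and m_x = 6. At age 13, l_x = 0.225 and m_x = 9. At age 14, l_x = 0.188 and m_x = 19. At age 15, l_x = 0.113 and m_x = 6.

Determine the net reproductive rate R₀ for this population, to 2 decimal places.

R₀ = Σ l_x m_x:
  age 10: 0.682 × 26 = 17.7320
  age 11: 0.440 × 9 = 3.9600
  age 12: 0.296 × 6 = 1.7760
  age 13: 0.225 × 9 = 2.0250
  age 14: 0.188 × 19 = 3.5720
  age 15: 0.113 × 6 = 0.6780
R₀ = 17.7320 + 3.9600 + 1.7760 + 2.0250 + 3.5720 + 0.6780 = 29.7430

29.74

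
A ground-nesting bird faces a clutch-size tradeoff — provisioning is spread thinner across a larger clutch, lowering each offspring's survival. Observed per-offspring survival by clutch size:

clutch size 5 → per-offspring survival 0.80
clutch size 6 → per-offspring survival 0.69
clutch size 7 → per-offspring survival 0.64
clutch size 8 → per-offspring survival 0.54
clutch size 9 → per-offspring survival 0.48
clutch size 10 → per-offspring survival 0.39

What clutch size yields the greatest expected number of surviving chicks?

7

Expected surviving chicks = c × s(c):
  c=5: 5 × 0.80 = 4.000
  c=6: 6 × 0.69 = 4.140
  c=7: 7 × 0.64 = 4.480
  c=8: 8 × 0.54 = 4.320
  c=9: 9 × 0.48 = 4.320
  c=10: 10 × 0.39 = 3.900
Maximum at c = 7 (4.480 surviving chicks).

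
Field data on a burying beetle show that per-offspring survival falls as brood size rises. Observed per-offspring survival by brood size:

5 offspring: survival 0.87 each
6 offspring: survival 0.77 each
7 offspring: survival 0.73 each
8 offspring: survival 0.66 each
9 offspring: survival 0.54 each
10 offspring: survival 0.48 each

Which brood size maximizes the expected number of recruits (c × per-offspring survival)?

8

Expected recruits = c × s(c):
  c=5: 5 × 0.87 = 4.350
  c=6: 6 × 0.77 = 4.620
  c=7: 7 × 0.73 = 5.110
  c=8: 8 × 0.66 = 5.280
  c=9: 9 × 0.54 = 4.860
  c=10: 10 × 0.48 = 4.800
Maximum at c = 8 (5.280 recruits).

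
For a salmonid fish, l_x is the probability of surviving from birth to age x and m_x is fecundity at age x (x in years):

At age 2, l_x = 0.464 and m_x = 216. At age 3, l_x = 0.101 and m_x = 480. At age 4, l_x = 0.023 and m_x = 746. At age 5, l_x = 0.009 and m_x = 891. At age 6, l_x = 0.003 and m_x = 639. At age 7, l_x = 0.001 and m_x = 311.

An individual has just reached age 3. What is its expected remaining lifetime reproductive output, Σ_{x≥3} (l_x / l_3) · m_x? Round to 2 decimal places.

l_3 = 0.101. Conditional survival from age 3 to x is l_x / l_3.
  x=3: (0.101/0.101) × 480 = 480.0000
  x=4: (0.023/0.101) × 746 = 169.8812
  x=5: (0.009/0.101) × 891 = 79.3960
  x=6: (0.003/0.101) × 639 = 18.9802
  x=7: (0.001/0.101) × 311 = 3.0792
Sum = 480.0000 + 169.8812 + 79.3960 + 18.9802 + 3.0792 = 751.3366

751.34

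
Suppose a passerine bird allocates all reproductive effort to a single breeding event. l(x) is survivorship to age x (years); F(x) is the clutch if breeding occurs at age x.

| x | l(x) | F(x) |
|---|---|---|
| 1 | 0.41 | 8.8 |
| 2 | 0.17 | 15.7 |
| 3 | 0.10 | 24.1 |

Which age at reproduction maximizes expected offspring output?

Expected offspring if breeding at age x = l(x) × F(x):
  age 1: 0.41 × 8.8 = 3.608
  age 2: 0.17 × 15.7 = 2.669
  age 3: 0.10 × 24.1 = 2.410
Maximum at age 1 (3.608).

1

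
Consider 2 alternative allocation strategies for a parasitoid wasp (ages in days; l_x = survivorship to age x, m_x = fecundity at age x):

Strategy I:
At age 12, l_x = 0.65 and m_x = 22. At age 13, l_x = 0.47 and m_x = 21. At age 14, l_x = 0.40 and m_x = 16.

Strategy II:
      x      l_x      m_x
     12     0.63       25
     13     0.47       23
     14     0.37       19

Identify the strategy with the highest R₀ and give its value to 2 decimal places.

33.59

Strategy I: R₀ = 0.65×22 + 0.47×21 + 0.40×16 = 30.5700
Strategy II: R₀ = 0.63×25 + 0.47×23 + 0.37×19 = 33.5900
Highest R₀: strategy II with 33.5900.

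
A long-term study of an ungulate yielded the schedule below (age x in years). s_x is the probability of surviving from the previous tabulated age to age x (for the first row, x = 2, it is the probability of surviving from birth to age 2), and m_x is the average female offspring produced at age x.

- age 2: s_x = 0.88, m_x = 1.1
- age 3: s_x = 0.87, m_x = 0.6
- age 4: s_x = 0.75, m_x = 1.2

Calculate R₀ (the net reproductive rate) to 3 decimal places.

2.116

Survivorship from birth: l_x = s_2·s_3·…·s_x.
  l_2 = 0.88000
  l_3 = 0.76560
  l_4 = 0.57420
R₀ = Σ l_x m_x:
  age 2: 0.88000 × 1.1 = 0.9680
  age 3: 0.76560 × 0.6 = 0.4594
  age 4: 0.57420 × 1.2 = 0.6890
R₀ = 0.9680 + 0.4594 + 0.6890 = 2.1164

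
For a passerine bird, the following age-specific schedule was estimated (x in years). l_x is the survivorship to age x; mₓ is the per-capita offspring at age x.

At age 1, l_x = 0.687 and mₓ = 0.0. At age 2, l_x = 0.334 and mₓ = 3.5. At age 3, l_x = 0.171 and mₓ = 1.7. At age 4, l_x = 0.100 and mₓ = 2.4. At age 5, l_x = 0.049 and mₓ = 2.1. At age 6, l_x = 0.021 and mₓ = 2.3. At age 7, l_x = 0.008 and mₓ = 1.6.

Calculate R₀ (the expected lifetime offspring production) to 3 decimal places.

R₀ = Σ l_x mₓ:
  age 1: 0.687 × 0.0 = 0.0000
  age 2: 0.334 × 3.5 = 1.1690
  age 3: 0.171 × 1.7 = 0.2907
  age 4: 0.100 × 2.4 = 0.2400
  age 5: 0.049 × 2.1 = 0.1029
  age 6: 0.021 × 2.3 = 0.0483
  age 7: 0.008 × 1.6 = 0.0128
R₀ = 0.0000 + 1.1690 + 0.2907 + 0.2400 + 0.1029 + 0.0483 + 0.0128 = 1.8637

1.864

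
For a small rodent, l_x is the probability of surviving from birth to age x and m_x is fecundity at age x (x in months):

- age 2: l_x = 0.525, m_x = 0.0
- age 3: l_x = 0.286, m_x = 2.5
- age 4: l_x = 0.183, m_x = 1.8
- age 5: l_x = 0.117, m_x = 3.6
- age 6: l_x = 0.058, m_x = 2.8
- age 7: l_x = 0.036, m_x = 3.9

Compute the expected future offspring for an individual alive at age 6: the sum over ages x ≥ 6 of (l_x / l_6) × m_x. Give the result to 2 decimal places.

l_6 = 0.058. Conditional survival from age 6 to x is l_x / l_6.
  x=6: (0.058/0.058) × 2.8 = 2.8000
  x=7: (0.036/0.058) × 3.9 = 2.4207
Sum = 2.8000 + 2.4207 = 5.2207

5.22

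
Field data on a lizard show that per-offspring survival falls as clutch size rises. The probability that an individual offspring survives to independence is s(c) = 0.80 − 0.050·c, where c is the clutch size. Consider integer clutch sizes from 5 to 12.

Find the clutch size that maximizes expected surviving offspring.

8

Expected surviving offspring = c × s(c):
  c=5: 5 × 0.550 = 2.750
  c=6: 6 × 0.500 = 3.000
  c=7: 7 × 0.450 = 3.150
  c=8: 8 × 0.400 = 3.200
  c=9: 9 × 0.350 = 3.150
  c=10: 10 × 0.300 = 3.000
  c=11: 11 × 0.250 = 2.750
  c=12: 12 × 0.200 = 2.400
Maximum at c = 8 (3.200 surviving offspring).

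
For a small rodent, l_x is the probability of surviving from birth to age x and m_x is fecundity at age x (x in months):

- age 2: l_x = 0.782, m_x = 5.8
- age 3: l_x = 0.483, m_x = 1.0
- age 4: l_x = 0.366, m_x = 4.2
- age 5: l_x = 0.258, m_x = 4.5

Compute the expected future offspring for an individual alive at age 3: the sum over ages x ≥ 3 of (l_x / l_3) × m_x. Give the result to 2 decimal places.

6.59

l_3 = 0.483. Conditional survival from age 3 to x is l_x / l_3.
  x=3: (0.483/0.483) × 1.0 = 1.0000
  x=4: (0.366/0.483) × 4.2 = 3.1826
  x=5: (0.258/0.483) × 4.5 = 2.4037
Sum = 1.0000 + 3.1826 + 2.4037 = 6.5863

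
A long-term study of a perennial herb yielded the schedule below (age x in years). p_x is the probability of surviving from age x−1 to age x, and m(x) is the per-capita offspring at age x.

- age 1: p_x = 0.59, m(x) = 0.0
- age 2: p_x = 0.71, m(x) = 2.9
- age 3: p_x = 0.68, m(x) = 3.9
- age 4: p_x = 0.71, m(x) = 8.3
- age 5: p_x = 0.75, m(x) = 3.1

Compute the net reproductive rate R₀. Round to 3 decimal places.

4.475

Survivorship from birth: l_x = p_1·p_2·…·p_x.
  l_1 = 0.59000
  l_2 = 0.41890
  l_3 = 0.28485
  l_4 = 0.20224
  l_5 = 0.15168
R₀ = Σ l_x m(x):
  age 1: 0.59000 × 0.0 = 0.0000
  age 2: 0.41890 × 2.9 = 1.2148
  age 3: 0.28485 × 3.9 = 1.1109
  age 4: 0.20224 × 8.3 = 1.6786
  age 5: 0.15168 × 3.1 = 0.4702
R₀ = 0.0000 + 1.2148 + 1.1109 + 1.6786 + 0.4702 = 4.4745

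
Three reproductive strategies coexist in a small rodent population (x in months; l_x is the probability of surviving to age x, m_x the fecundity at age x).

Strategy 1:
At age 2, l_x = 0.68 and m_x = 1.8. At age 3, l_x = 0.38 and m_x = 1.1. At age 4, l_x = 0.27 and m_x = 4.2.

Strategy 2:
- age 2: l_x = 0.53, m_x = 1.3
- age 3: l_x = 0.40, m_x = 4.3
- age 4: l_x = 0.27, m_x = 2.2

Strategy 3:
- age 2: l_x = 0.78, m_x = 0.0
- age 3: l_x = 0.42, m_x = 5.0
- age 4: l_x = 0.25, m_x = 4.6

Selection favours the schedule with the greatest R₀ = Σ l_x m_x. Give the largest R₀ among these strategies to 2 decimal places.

3.25

Strategy 1: R₀ = 0.68×1.8 + 0.38×1.1 + 0.27×4.2 = 2.7760
Strategy 2: R₀ = 0.53×1.3 + 0.40×4.3 + 0.27×2.2 = 3.0030
Strategy 3: R₀ = 0.78×0.0 + 0.42×5.0 + 0.25×4.6 = 3.2500
Highest R₀: strategy 3 with 3.2500.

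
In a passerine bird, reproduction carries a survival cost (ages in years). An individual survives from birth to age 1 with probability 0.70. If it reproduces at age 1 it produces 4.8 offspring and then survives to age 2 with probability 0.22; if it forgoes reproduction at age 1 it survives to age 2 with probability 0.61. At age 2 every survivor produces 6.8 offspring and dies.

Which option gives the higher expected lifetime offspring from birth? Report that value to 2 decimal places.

breed at age 1: R₀ = 0.70 × (4.8 + 0.22 × 6.8) = 0.70 × 6.2960 = 4.4072
delay to age 2: R₀ = 0.70 × (0.61 × 6.8) = 0.70 × 4.1480 = 2.9036
Higher: breed at age 1 (4.4072).

4.41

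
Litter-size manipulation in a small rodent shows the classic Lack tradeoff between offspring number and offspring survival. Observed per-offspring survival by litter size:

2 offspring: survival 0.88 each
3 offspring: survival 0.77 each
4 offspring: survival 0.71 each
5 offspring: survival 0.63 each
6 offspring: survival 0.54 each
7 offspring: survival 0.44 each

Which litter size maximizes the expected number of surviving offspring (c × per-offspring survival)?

Expected surviving offspring = c × s(c):
  c=2: 2 × 0.88 = 1.760
  c=3: 3 × 0.77 = 2.310
  c=4: 4 × 0.71 = 2.840
  c=5: 5 × 0.63 = 3.150
  c=6: 6 × 0.54 = 3.240
  c=7: 7 × 0.44 = 3.080
Maximum at c = 6 (3.240 surviving offspring).

6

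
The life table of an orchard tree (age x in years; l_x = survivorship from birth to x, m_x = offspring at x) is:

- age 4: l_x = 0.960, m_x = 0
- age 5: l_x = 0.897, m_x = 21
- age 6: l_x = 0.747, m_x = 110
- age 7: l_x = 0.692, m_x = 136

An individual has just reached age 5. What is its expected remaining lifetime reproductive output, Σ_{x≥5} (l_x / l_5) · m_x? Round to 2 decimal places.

l_5 = 0.897. Conditional survival from age 5 to x is l_x / l_5.
  x=5: (0.897/0.897) × 21 = 21.0000
  x=6: (0.747/0.897) × 110 = 91.6054
  x=7: (0.692/0.897) × 136 = 104.9186
Sum = 21.0000 + 91.6054 + 104.9186 = 217.5240

217.52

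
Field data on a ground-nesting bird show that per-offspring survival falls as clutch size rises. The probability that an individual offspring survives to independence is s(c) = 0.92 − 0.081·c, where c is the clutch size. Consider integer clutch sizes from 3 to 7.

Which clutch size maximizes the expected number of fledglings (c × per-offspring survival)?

Expected fledglings = c × s(c):
  c=3: 3 × 0.677 = 2.031
  c=4: 4 × 0.596 = 2.384
  c=5: 5 × 0.515 = 2.575
  c=6: 6 × 0.434 = 2.604
  c=7: 7 × 0.353 = 2.471
Maximum at c = 6 (2.604 fledglings).

6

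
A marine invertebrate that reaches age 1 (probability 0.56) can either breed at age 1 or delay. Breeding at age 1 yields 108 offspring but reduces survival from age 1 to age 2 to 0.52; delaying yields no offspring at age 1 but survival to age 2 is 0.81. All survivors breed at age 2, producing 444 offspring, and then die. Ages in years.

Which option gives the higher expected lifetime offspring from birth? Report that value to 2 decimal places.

breed at age 1: R₀ = 0.56 × (108 + 0.52 × 444) = 0.56 × 338.8800 = 189.7728
delay to age 2: R₀ = 0.56 × (0.81 × 444) = 0.56 × 359.6400 = 201.3984
Higher: delay to age 2 (201.3984).

201.40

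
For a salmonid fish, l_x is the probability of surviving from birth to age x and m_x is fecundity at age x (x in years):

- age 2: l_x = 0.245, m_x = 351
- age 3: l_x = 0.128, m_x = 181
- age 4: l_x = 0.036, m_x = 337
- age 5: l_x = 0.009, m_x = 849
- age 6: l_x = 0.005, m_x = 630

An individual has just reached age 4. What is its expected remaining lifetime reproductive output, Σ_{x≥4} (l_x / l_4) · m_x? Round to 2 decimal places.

636.75

l_4 = 0.036. Conditional survival from age 4 to x is l_x / l_4.
  x=4: (0.036/0.036) × 337 = 337.0000
  x=5: (0.009/0.036) × 849 = 212.2500
  x=6: (0.005/0.036) × 630 = 87.5000
Sum = 337.0000 + 212.2500 + 87.5000 = 636.7500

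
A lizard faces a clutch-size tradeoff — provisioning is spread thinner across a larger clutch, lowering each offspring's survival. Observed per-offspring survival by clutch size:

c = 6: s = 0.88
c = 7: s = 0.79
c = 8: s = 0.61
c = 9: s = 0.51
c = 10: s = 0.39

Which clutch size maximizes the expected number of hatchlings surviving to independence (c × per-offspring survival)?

Expected hatchlings surviving to independence = c × s(c):
  c=6: 6 × 0.88 = 5.280
  c=7: 7 × 0.79 = 5.530
  c=8: 8 × 0.61 = 4.880
  c=9: 9 × 0.51 = 4.590
  c=10: 10 × 0.39 = 3.900
Maximum at c = 7 (5.530 hatchlings surviving to independence).

7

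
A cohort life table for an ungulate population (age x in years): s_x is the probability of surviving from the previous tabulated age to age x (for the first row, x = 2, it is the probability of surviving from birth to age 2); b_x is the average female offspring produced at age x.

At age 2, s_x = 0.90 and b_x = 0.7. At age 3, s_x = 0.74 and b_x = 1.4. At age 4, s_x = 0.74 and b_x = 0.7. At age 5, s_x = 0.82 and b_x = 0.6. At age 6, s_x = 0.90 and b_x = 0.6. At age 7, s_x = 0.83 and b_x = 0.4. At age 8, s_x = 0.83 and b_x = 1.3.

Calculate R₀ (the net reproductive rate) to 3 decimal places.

2.815

Survivorship from birth: l_x = s_2·s_3·…·s_x.
  l_2 = 0.90000
  l_3 = 0.66600
  l_4 = 0.49284
  l_5 = 0.40413
  l_6 = 0.36372
  l_7 = 0.30188
  l_8 = 0.25056
R₀ = Σ l_x b_x:
  age 2: 0.90000 × 0.7 = 0.6300
  age 3: 0.66600 × 1.4 = 0.9324
  age 4: 0.49284 × 0.7 = 0.3450
  age 5: 0.40413 × 0.6 = 0.2425
  age 6: 0.36372 × 0.6 = 0.2182
  age 7: 0.30188 × 0.4 = 0.1208
  age 8: 0.25056 × 1.3 = 0.3257
R₀ = 0.6300 + 0.9324 + 0.3450 + 0.2425 + 0.2182 + 0.1208 + 0.3257 = 2.8146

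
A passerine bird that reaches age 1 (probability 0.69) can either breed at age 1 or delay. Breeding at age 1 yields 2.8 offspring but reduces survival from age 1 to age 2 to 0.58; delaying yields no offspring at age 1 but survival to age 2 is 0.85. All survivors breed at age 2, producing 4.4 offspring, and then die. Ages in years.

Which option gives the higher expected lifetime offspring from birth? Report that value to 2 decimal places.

breed at age 1: R₀ = 0.69 × (2.8 + 0.58 × 4.4) = 0.69 × 5.3520 = 3.6929
delay to age 2: R₀ = 0.69 × (0.85 × 4.4) = 0.69 × 3.7400 = 2.5806
Higher: breed at age 1 (3.6929).

3.69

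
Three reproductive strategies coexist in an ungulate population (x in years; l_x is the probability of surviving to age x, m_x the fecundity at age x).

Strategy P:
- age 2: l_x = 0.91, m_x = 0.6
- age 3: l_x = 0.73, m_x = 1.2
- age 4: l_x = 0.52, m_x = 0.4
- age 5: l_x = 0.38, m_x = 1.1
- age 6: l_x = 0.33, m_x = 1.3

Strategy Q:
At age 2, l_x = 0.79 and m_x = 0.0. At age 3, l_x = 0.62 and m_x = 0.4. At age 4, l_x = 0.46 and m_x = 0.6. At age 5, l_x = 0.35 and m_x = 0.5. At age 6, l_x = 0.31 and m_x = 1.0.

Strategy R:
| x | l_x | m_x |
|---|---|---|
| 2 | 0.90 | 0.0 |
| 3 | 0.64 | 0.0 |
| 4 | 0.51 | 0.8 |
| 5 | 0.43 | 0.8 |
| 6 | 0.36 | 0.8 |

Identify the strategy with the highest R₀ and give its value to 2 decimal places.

2.48

Strategy P: R₀ = 0.91×0.6 + 0.73×1.2 + 0.52×0.4 + 0.38×1.1 + 0.33×1.3 = 2.4770
Strategy Q: R₀ = 0.79×0.0 + 0.62×0.4 + 0.46×0.6 + 0.35×0.5 + 0.31×1.0 = 1.0090
Strategy R: R₀ = 0.90×0.0 + 0.64×0.0 + 0.51×0.8 + 0.43×0.8 + 0.36×0.8 = 1.0400
Highest R₀: strategy P with 2.4770.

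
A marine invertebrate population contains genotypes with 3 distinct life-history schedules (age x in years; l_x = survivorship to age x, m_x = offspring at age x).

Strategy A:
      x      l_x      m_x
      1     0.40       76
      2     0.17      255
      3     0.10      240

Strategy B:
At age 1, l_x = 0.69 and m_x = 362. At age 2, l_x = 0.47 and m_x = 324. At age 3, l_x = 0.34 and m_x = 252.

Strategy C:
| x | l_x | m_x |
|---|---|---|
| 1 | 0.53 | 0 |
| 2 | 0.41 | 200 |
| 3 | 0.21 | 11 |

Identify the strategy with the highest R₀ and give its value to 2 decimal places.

487.74

Strategy A: R₀ = 0.40×76 + 0.17×255 + 0.10×240 = 97.7500
Strategy B: R₀ = 0.69×362 + 0.47×324 + 0.34×252 = 487.7400
Strategy C: R₀ = 0.53×0 + 0.41×200 + 0.21×11 = 84.3100
Highest R₀: strategy B with 487.7400.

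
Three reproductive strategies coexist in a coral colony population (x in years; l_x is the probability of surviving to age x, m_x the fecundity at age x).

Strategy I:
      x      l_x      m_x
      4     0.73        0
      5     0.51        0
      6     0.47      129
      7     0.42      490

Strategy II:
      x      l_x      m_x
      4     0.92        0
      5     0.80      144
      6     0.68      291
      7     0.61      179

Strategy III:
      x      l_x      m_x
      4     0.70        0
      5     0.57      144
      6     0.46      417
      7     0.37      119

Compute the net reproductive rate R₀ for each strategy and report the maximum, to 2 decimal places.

422.27

Strategy I: R₀ = 0.73×0 + 0.51×0 + 0.47×129 + 0.42×490 = 266.4300
Strategy II: R₀ = 0.92×0 + 0.80×144 + 0.68×291 + 0.61×179 = 422.2700
Strategy III: R₀ = 0.70×0 + 0.57×144 + 0.46×417 + 0.37×119 = 317.9300
Highest R₀: strategy II with 422.2700.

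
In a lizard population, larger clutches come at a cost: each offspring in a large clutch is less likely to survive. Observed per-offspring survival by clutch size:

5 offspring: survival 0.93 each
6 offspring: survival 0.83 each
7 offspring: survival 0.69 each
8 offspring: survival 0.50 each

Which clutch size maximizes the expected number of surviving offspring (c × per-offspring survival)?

6

Expected surviving offspring = c × s(c):
  c=5: 5 × 0.93 = 4.650
  c=6: 6 × 0.83 = 4.980
  c=7: 7 × 0.69 = 4.830
  c=8: 8 × 0.50 = 4.000
Maximum at c = 6 (4.980 surviving offspring).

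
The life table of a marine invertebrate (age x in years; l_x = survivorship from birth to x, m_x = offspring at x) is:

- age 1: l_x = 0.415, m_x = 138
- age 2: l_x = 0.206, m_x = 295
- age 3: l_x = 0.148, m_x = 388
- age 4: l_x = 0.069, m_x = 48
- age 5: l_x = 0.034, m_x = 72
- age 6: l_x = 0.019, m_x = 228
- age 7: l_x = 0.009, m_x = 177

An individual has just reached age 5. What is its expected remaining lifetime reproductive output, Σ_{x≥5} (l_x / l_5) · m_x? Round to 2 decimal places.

246.26

l_5 = 0.034. Conditional survival from age 5 to x is l_x / l_5.
  x=5: (0.034/0.034) × 72 = 72.0000
  x=6: (0.019/0.034) × 228 = 127.4118
  x=7: (0.009/0.034) × 177 = 46.8529
Sum = 72.0000 + 127.4118 + 46.8529 = 246.2647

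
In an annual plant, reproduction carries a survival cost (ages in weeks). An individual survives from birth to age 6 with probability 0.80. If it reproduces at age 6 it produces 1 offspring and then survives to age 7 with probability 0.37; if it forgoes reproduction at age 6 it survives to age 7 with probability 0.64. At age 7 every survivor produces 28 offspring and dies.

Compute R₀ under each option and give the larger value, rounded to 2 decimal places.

14.34

breed at age 6: R₀ = 0.80 × (1 + 0.37 × 28) = 0.80 × 11.3600 = 9.0880
delay to age 7: R₀ = 0.80 × (0.64 × 28) = 0.80 × 17.9200 = 14.3360
Higher: delay to age 7 (14.3360).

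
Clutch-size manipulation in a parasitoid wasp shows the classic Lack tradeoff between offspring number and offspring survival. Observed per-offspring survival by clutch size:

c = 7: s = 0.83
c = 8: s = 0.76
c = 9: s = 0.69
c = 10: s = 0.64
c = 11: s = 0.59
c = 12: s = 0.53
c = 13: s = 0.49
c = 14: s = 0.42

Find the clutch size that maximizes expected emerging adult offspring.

Expected emerging adult offspring = c × s(c):
  c=7: 7 × 0.83 = 5.810
  c=8: 8 × 0.76 = 6.080
  c=9: 9 × 0.69 = 6.210
  c=10: 10 × 0.64 = 6.400
  c=11: 11 × 0.59 = 6.490
  c=12: 12 × 0.53 = 6.360
  c=13: 13 × 0.49 = 6.370
  c=14: 14 × 0.42 = 5.880
Maximum at c = 11 (6.490 emerging adult offspring).

11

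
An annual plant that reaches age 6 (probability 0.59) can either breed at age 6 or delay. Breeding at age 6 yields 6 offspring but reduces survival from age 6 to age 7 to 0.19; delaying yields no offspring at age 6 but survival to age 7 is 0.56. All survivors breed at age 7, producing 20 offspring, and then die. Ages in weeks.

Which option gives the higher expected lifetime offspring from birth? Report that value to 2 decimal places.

breed at age 6: R₀ = 0.59 × (6 + 0.19 × 20) = 0.59 × 9.8000 = 5.7820
delay to age 7: R₀ = 0.59 × (0.56 × 20) = 0.59 × 11.2000 = 6.6080
Higher: delay to age 7 (6.6080).

6.61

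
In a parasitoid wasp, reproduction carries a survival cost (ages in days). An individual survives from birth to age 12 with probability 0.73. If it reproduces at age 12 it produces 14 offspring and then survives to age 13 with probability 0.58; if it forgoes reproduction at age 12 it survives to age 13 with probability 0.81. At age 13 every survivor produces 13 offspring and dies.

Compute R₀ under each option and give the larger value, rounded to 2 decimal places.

15.72

breed at age 12: R₀ = 0.73 × (14 + 0.58 × 13) = 0.73 × 21.5400 = 15.7242
delay to age 13: R₀ = 0.73 × (0.81 × 13) = 0.73 × 10.5300 = 7.6869
Higher: breed at age 12 (15.7242).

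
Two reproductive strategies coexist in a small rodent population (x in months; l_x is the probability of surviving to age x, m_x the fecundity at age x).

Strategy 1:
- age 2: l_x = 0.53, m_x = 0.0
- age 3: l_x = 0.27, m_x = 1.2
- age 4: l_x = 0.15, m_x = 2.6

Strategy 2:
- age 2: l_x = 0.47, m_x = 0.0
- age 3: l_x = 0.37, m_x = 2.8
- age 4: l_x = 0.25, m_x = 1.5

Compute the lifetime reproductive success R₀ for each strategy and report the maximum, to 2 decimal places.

1.41

Strategy 1: R₀ = 0.53×0.0 + 0.27×1.2 + 0.15×2.6 = 0.7140
Strategy 2: R₀ = 0.47×0.0 + 0.37×2.8 + 0.25×1.5 = 1.4110
Highest R₀: strategy 2 with 1.4110.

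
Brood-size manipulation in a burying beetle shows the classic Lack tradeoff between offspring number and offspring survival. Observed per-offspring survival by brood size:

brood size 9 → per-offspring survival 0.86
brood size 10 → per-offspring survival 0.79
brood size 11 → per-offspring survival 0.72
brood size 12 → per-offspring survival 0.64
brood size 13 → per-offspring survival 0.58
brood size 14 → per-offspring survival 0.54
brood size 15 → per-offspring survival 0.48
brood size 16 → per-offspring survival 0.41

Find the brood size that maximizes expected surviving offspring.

Expected surviving offspring = c × s(c):
  c=9: 9 × 0.86 = 7.740
  c=10: 10 × 0.79 = 7.900
  c=11: 11 × 0.72 = 7.920
  c=12: 12 × 0.64 = 7.680
  c=13: 13 × 0.58 = 7.540
  c=14: 14 × 0.54 = 7.560
  c=15: 15 × 0.48 = 7.200
  c=16: 16 × 0.41 = 6.560
Maximum at c = 11 (7.920 surviving offspring).

11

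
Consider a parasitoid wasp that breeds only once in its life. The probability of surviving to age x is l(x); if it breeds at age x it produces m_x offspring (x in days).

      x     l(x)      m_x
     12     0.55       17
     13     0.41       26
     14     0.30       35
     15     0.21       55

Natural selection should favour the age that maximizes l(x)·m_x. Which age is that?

Expected offspring if breeding at age x = l(x) × m_x:
  age 12: 0.55 × 17 = 9.350
  age 13: 0.41 × 26 = 10.660
  age 14: 0.30 × 35 = 10.500
  age 15: 0.21 × 55 = 11.550
Maximum at age 15 (11.550).

15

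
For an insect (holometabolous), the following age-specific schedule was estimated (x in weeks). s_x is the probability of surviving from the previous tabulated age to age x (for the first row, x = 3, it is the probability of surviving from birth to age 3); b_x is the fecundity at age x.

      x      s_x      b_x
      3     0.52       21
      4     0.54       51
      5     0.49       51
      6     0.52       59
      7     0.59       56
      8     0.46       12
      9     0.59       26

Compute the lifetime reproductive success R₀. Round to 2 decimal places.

Survivorship from birth: l_x = s_3·s_4·…·s_x.
  l_3 = 0.52000
  l_4 = 0.28080
  l_5 = 0.13759
  l_6 = 0.07155
  l_7 = 0.04221
  l_8 = 0.01942
  l_9 = 0.01146
R₀ = Σ l_x b_x:
  age 3: 0.52000 × 21 = 10.9200
  age 4: 0.28080 × 51 = 14.3208
  age 5: 0.13759 × 51 = 7.0171
  age 6: 0.07155 × 59 = 4.2214
  age 7: 0.04221 × 56 = 2.3638
  age 8: 0.01942 × 12 = 0.2330
  age 9: 0.01146 × 26 = 0.2980
R₀ = 10.9200 + 14.3208 + 7.0171 + 4.2214 + 2.3638 + 0.2330 + 0.2980 = 39.3741

39.37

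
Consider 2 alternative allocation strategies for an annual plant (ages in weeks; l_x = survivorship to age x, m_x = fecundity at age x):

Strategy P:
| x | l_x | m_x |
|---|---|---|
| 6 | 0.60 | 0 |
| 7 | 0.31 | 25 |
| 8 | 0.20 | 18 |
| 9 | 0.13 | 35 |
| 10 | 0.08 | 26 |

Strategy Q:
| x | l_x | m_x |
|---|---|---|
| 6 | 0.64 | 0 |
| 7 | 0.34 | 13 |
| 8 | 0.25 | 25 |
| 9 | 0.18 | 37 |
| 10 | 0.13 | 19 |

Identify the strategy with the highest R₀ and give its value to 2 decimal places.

19.80

Strategy P: R₀ = 0.60×0 + 0.31×25 + 0.20×18 + 0.13×35 + 0.08×26 = 17.9800
Strategy Q: R₀ = 0.64×0 + 0.34×13 + 0.25×25 + 0.18×37 + 0.13×19 = 19.8000
Highest R₀: strategy Q with 19.8000.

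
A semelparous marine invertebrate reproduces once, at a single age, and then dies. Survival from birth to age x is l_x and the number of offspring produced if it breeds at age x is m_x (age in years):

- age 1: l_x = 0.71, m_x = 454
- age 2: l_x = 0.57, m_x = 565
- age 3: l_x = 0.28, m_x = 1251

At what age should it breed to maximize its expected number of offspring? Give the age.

3

Expected offspring if breeding at age x = l_x × m_x:
  age 1: 0.71 × 454 = 322.340
  age 2: 0.57 × 565 = 322.050
  age 3: 0.28 × 1251 = 350.280
Maximum at age 3 (350.280).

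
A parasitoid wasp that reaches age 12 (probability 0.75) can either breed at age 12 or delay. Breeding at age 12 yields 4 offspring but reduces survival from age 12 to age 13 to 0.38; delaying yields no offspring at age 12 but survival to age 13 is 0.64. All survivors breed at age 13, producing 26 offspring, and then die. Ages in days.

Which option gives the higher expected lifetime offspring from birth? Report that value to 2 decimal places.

12.48

breed at age 12: R₀ = 0.75 × (4 + 0.38 × 26) = 0.75 × 13.8800 = 10.4100
delay to age 13: R₀ = 0.75 × (0.64 × 26) = 0.75 × 16.6400 = 12.4800
Higher: delay to age 13 (12.4800).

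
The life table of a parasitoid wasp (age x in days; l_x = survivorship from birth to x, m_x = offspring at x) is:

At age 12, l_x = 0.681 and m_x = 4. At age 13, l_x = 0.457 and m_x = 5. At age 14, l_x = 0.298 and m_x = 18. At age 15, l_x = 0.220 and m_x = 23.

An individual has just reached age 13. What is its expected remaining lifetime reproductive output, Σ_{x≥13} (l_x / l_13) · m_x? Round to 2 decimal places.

l_13 = 0.457. Conditional survival from age 13 to x is l_x / l_13.
  x=13: (0.457/0.457) × 5 = 5.0000
  x=14: (0.298/0.457) × 18 = 11.7374
  x=15: (0.220/0.457) × 23 = 11.0722
Sum = 5.0000 + 11.7374 + 11.0722 = 27.8096

27.81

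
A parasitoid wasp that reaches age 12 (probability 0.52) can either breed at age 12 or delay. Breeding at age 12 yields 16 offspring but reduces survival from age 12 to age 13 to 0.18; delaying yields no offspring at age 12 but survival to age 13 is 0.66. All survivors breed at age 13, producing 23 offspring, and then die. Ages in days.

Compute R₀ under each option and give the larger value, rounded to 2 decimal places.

10.47

breed at age 12: R₀ = 0.52 × (16 + 0.18 × 23) = 0.52 × 20.1400 = 10.4728
delay to age 13: R₀ = 0.52 × (0.66 × 23) = 0.52 × 15.1800 = 7.8936
Higher: breed at age 12 (10.4728).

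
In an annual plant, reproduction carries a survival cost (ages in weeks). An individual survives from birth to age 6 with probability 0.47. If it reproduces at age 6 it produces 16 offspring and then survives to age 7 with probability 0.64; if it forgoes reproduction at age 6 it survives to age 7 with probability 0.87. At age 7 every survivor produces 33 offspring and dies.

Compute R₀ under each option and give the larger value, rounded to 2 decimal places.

17.45

breed at age 6: R₀ = 0.47 × (16 + 0.64 × 33) = 0.47 × 37.1200 = 17.4464
delay to age 7: R₀ = 0.47 × (0.87 × 33) = 0.47 × 28.7100 = 13.4937
Higher: breed at age 6 (17.4464).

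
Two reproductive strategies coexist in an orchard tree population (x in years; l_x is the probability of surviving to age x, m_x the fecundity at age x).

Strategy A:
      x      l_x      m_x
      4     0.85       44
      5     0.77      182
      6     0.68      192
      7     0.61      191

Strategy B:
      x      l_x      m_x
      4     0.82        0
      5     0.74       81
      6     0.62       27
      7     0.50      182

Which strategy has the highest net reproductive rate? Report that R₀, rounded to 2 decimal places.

424.61

Strategy A: R₀ = 0.85×44 + 0.77×182 + 0.68×192 + 0.61×191 = 424.6100
Strategy B: R₀ = 0.82×0 + 0.74×81 + 0.62×27 + 0.50×182 = 167.6800
Highest R₀: strategy A with 424.6100.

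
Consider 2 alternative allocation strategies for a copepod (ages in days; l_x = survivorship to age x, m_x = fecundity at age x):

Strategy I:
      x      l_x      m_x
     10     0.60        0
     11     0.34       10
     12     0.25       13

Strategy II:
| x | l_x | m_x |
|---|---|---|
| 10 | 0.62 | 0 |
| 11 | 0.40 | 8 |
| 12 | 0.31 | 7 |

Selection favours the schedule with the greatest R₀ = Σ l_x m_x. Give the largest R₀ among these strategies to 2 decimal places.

6.65

Strategy I: R₀ = 0.60×0 + 0.34×10 + 0.25×13 = 6.6500
Strategy II: R₀ = 0.62×0 + 0.40×8 + 0.31×7 = 5.3700
Highest R₀: strategy I with 6.6500.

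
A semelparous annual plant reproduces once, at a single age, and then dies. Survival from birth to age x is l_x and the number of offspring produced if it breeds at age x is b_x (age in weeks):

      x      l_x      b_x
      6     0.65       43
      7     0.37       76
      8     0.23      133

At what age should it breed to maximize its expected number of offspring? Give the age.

Expected offspring if breeding at age x = l_x × b_x:
  age 6: 0.65 × 43 = 27.950
  age 7: 0.37 × 76 = 28.120
  age 8: 0.23 × 133 = 30.590
Maximum at age 8 (30.590).

8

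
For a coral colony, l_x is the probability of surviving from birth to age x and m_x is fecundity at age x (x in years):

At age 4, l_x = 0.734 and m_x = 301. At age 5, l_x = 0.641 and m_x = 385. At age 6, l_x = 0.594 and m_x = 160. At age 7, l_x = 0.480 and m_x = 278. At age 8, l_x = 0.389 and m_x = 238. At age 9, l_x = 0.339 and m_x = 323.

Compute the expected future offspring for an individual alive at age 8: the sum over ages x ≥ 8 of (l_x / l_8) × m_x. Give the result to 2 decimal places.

l_8 = 0.389. Conditional survival from age 8 to x is l_x / l_8.
  x=8: (0.389/0.389) × 238 = 238.0000
  x=9: (0.339/0.389) × 323 = 281.4833
Sum = 238.0000 + 281.4833 = 519.4833

519.48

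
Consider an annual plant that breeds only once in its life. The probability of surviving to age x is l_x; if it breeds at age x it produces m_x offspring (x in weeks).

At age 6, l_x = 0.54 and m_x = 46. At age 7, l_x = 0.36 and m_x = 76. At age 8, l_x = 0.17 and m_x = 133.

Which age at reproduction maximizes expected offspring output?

Expected offspring if breeding at age x = l_x × m_x:
  age 6: 0.54 × 46 = 24.840
  age 7: 0.36 × 76 = 27.360
  age 8: 0.17 × 133 = 22.610
Maximum at age 7 (27.360).

7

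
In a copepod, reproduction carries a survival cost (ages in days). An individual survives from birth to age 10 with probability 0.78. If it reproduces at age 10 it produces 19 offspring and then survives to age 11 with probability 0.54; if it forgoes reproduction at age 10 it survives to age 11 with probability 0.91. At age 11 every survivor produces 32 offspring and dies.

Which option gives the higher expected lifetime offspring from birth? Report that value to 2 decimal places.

breed at age 10: R₀ = 0.78 × (19 + 0.54 × 32) = 0.78 × 36.2800 = 28.2984
delay to age 11: R₀ = 0.78 × (0.91 × 32) = 0.78 × 29.1200 = 22.7136
Higher: breed at age 10 (28.2984).

28.30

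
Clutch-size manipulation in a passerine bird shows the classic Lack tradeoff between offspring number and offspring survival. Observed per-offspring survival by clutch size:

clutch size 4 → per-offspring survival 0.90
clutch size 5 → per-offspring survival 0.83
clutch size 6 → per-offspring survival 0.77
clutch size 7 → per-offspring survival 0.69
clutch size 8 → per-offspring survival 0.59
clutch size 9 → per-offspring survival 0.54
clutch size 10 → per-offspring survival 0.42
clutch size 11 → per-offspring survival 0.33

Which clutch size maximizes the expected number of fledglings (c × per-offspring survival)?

9

Expected fledglings = c × s(c):
  c=4: 4 × 0.90 = 3.600
  c=5: 5 × 0.83 = 4.150
  c=6: 6 × 0.77 = 4.620
  c=7: 7 × 0.69 = 4.830
  c=8: 8 × 0.59 = 4.720
  c=9: 9 × 0.54 = 4.860
  c=10: 10 × 0.42 = 4.200
  c=11: 11 × 0.33 = 3.630
Maximum at c = 9 (4.860 fledglings).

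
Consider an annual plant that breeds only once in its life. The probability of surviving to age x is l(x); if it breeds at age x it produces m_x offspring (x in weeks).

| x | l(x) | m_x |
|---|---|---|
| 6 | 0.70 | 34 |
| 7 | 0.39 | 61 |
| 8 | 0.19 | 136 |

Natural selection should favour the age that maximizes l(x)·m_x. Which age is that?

8

Expected offspring if breeding at age x = l(x) × m_x:
  age 6: 0.70 × 34 = 23.800
  age 7: 0.39 × 61 = 23.790
  age 8: 0.19 × 136 = 25.840
Maximum at age 8 (25.840).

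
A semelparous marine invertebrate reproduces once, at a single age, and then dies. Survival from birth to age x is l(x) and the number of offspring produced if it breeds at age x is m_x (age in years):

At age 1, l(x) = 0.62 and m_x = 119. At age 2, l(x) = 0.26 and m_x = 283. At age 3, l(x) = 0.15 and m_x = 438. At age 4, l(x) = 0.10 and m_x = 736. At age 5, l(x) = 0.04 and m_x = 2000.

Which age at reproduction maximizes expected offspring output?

5

Expected offspring if breeding at age x = l(x) × m_x:
  age 1: 0.62 × 119 = 73.780
  age 2: 0.26 × 283 = 73.580
  age 3: 0.15 × 438 = 65.700
  age 4: 0.10 × 736 = 73.600
  age 5: 0.04 × 2000 = 80.000
Maximum at age 5 (80.000).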